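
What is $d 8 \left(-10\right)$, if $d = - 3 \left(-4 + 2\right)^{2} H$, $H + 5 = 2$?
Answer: $-2880$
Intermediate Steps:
$H = -3$ ($H = -5 + 2 = -3$)
$d = 36$ ($d = - 3 \left(-4 + 2\right)^{2} \left(-3\right) = - 3 \left(-2\right)^{2} \left(-3\right) = \left(-3\right) 4 \left(-3\right) = \left(-12\right) \left(-3\right) = 36$)
$d 8 \left(-10\right) = 36 \cdot 8 \left(-10\right) = 288 \left(-10\right) = -2880$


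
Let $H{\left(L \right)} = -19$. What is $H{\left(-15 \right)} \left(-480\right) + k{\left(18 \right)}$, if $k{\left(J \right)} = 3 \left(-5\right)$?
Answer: $9105$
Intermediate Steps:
$k{\left(J \right)} = -15$
$H{\left(-15 \right)} \left(-480\right) + k{\left(18 \right)} = \left(-19\right) \left(-480\right) - 15 = 9120 - 15 = 9105$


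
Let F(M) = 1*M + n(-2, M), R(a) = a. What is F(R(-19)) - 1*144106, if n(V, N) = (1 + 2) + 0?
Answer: -144122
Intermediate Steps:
n(V, N) = 3 (n(V, N) = 3 + 0 = 3)
F(M) = 3 + M (F(M) = 1*M + 3 = M + 3 = 3 + M)
F(R(-19)) - 1*144106 = (3 - 19) - 1*144106 = -16 - 144106 = -144122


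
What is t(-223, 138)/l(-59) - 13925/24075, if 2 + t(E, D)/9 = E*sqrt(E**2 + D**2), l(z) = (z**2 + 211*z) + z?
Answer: -556745/965889 + 223*sqrt(68773)/1003 ≈ 57.730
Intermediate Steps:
l(z) = z**2 + 212*z
t(E, D) = -18 + 9*E*sqrt(D**2 + E**2) (t(E, D) = -18 + 9*(E*sqrt(E**2 + D**2)) = -18 + 9*(E*sqrt(D**2 + E**2)) = -18 + 9*E*sqrt(D**2 + E**2))
t(-223, 138)/l(-59) - 13925/24075 = (-18 + 9*(-223)*sqrt(138**2 + (-223)**2))/((-59*(212 - 59))) - 13925/24075 = (-18 + 9*(-223)*sqrt(19044 + 49729))/((-59*153)) - 13925*1/24075 = (-18 + 9*(-223)*sqrt(68773))/(-9027) - 557/963 = (-18 - 2007*sqrt(68773))*(-1/9027) - 557/963 = (2/1003 + 223*sqrt(68773)/1003) - 557/963 = -556745/965889 + 223*sqrt(68773)/1003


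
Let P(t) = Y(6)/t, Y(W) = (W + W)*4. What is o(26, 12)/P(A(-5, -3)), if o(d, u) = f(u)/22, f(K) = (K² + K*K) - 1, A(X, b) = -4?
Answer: -287/264 ≈ -1.0871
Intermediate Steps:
Y(W) = 8*W (Y(W) = (2*W)*4 = 8*W)
f(K) = -1 + 2*K² (f(K) = (K² + K²) - 1 = 2*K² - 1 = -1 + 2*K²)
o(d, u) = -1/22 + u²/11 (o(d, u) = (-1 + 2*u²)/22 = (-1 + 2*u²)*(1/22) = -1/22 + u²/11)
P(t) = 48/t (P(t) = (8*6)/t = 48/t)
o(26, 12)/P(A(-5, -3)) = (-1/22 + (1/11)*12²)/((48/(-4))) = (-1/22 + (1/11)*144)/((48*(-¼))) = (-1/22 + 144/11)/(-12) = (287/22)*(-1/12) = -287/264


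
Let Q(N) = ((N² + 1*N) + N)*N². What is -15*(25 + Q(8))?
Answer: -77175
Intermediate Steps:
Q(N) = N²*(N² + 2*N) (Q(N) = ((N² + N) + N)*N² = ((N + N²) + N)*N² = (N² + 2*N)*N² = N²*(N² + 2*N))
-15*(25 + Q(8)) = -15*(25 + 8³*(2 + 8)) = -15*(25 + 512*10) = -15*(25 + 5120) = -15*5145 = -77175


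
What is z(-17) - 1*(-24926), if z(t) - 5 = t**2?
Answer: 25220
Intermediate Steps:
z(t) = 5 + t**2
z(-17) - 1*(-24926) = (5 + (-17)**2) - 1*(-24926) = (5 + 289) + 24926 = 294 + 24926 = 25220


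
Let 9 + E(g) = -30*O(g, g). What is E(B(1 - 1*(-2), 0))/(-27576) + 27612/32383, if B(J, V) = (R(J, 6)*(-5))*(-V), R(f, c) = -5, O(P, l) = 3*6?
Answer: 6659887/7632424 ≈ 0.87258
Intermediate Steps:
O(P, l) = 18
B(J, V) = -25*V (B(J, V) = (-5*(-5))*(-V) = 25*(-V) = -25*V)
E(g) = -549 (E(g) = -9 - 30*18 = -9 - 540 = -549)
E(B(1 - 1*(-2), 0))/(-27576) + 27612/32383 = -549/(-27576) + 27612/32383 = -549*(-1/27576) + 27612*(1/32383) = 61/3064 + 2124/2491 = 6659887/7632424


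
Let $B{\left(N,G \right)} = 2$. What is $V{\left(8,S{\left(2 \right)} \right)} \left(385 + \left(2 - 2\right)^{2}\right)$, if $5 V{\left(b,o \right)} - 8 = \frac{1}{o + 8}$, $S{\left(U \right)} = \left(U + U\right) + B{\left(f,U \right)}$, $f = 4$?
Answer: $\frac{1243}{2} \approx 621.5$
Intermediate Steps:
$S{\left(U \right)} = 2 + 2 U$ ($S{\left(U \right)} = \left(U + U\right) + 2 = 2 U + 2 = 2 + 2 U$)
$V{\left(b,o \right)} = \frac{8}{5} + \frac{1}{5 \left(8 + o\right)}$ ($V{\left(b,o \right)} = \frac{8}{5} + \frac{1}{5 \left(o + 8\right)} = \frac{8}{5} + \frac{1}{5 \left(8 + o\right)}$)
$V{\left(8,S{\left(2 \right)} \right)} \left(385 + \left(2 - 2\right)^{2}\right) = \frac{65 + 8 \left(2 + 2 \cdot 2\right)}{5 \left(8 + \left(2 + 2 \cdot 2\right)\right)} \left(385 + \left(2 - 2\right)^{2}\right) = \frac{65 + 8 \left(2 + 4\right)}{5 \left(8 + \left(2 + 4\right)\right)} \left(385 + 0^{2}\right) = \frac{65 + 8 \cdot 6}{5 \left(8 + 6\right)} \left(385 + 0\right) = \frac{65 + 48}{5 \cdot 14} \cdot 385 = \frac{1}{5} \cdot \frac{1}{14} \cdot 113 \cdot 385 = \frac{113}{70} \cdot 385 = \frac{1243}{2}$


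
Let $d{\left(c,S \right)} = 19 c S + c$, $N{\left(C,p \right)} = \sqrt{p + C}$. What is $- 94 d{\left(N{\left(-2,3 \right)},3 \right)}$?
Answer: $-5452$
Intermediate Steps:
$N{\left(C,p \right)} = \sqrt{C + p}$
$d{\left(c,S \right)} = c + 19 S c$ ($d{\left(c,S \right)} = 19 S c + c = c + 19 S c$)
$- 94 d{\left(N{\left(-2,3 \right)},3 \right)} = - 94 \sqrt{-2 + 3} \left(1 + 19 \cdot 3\right) = - 94 \sqrt{1} \left(1 + 57\right) = - 94 \cdot 1 \cdot 58 = \left(-94\right) 58 = -5452$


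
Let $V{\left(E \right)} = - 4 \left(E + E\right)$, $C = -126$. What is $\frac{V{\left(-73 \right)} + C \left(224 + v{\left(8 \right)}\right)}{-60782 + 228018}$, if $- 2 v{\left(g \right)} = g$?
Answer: $- \frac{6784}{41809} \approx -0.16226$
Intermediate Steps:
$v{\left(g \right)} = - \frac{g}{2}$
$V{\left(E \right)} = - 8 E$ ($V{\left(E \right)} = - 4 \cdot 2 E = - 8 E$)
$\frac{V{\left(-73 \right)} + C \left(224 + v{\left(8 \right)}\right)}{-60782 + 228018} = \frac{\left(-8\right) \left(-73\right) - 126 \left(224 - 4\right)}{-60782 + 228018} = \frac{584 - 126 \left(224 - 4\right)}{167236} = \left(584 - 27720\right) \frac{1}{167236} = \left(-27136\right) \frac{1}{167236} = - \frac{6784}{41809}$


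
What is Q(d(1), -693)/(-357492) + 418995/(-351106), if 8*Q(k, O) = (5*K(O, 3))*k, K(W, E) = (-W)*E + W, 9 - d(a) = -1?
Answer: -1643320605/1349651464 ≈ -1.2176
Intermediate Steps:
d(a) = 10 (d(a) = 9 - 1*(-1) = 9 + 1 = 10)
K(W, E) = W - E*W (K(W, E) = -E*W + W = W - E*W)
Q(k, O) = -5*O*k/4 (Q(k, O) = ((5*(O*(1 - 1*3)))*k)/8 = ((5*(O*(1 - 3)))*k)/8 = ((5*(O*(-2)))*k)/8 = ((5*(-2*O))*k)/8 = ((-10*O)*k)/8 = (-10*O*k)/8 = -5*O*k/4)
Q(d(1), -693)/(-357492) + 418995/(-351106) = -5/4*(-693)*10/(-357492) + 418995/(-351106) = (17325/2)*(-1/357492) + 418995*(-1/351106) = -5775/238328 - 418995/351106 = -1643320605/1349651464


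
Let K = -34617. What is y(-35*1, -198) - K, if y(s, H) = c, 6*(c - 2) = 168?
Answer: 34647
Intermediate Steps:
c = 30 (c = 2 + (1/6)*168 = 2 + 28 = 30)
y(s, H) = 30
y(-35*1, -198) - K = 30 - 1*(-34617) = 30 + 34617 = 34647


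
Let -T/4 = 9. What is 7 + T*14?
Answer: -497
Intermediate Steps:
T = -36 (T = -4*9 = -36)
7 + T*14 = 7 - 36*14 = 7 - 504 = -497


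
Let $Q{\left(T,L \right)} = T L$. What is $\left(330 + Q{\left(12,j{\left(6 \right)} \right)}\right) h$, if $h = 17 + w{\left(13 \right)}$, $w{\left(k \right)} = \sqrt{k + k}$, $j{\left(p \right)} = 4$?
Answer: $6426 + 378 \sqrt{26} \approx 8353.4$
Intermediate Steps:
$w{\left(k \right)} = \sqrt{2} \sqrt{k}$ ($w{\left(k \right)} = \sqrt{2 k} = \sqrt{2} \sqrt{k}$)
$Q{\left(T,L \right)} = L T$
$h = 17 + \sqrt{26}$ ($h = 17 + \sqrt{2} \sqrt{13} = 17 + \sqrt{26} \approx 22.099$)
$\left(330 + Q{\left(12,j{\left(6 \right)} \right)}\right) h = \left(330 + 4 \cdot 12\right) \left(17 + \sqrt{26}\right) = \left(330 + 48\right) \left(17 + \sqrt{26}\right) = 378 \left(17 + \sqrt{26}\right) = 6426 + 378 \sqrt{26}$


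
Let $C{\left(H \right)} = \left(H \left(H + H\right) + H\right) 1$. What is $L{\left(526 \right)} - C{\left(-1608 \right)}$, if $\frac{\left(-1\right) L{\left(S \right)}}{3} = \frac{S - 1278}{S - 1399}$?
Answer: $- \frac{1504389272}{291} \approx -5.1697 \cdot 10^{6}$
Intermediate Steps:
$C{\left(H \right)} = H + 2 H^{2}$ ($C{\left(H \right)} = \left(H 2 H + H\right) 1 = \left(2 H^{2} + H\right) 1 = \left(H + 2 H^{2}\right) 1 = H + 2 H^{2}$)
$L{\left(S \right)} = - \frac{3 \left(-1278 + S\right)}{-1399 + S}$ ($L{\left(S \right)} = - 3 \frac{S - 1278}{S - 1399} = - 3 \frac{-1278 + S}{-1399 + S} = - \frac{3 \left(-1278 + S\right)}{-1399 + S}$)
$L{\left(526 \right)} - C{\left(-1608 \right)} = \frac{3 \left(1278 - 526\right)}{-1399 + 526} - - 1608 \left(1 + 2 \left(-1608\right)\right) = \frac{3 \left(1278 - 526\right)}{-873} - - 1608 \left(1 - 3216\right) = 3 \left(- \frac{1}{873}\right) 752 - \left(-1608\right) \left(-3215\right) = - \frac{752}{291} - 5169720 = - \frac{1504389272}{291}$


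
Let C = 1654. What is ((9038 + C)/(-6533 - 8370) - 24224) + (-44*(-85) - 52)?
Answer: -306058700/14903 ≈ -20537.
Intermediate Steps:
((9038 + C)/(-6533 - 8370) - 24224) + (-44*(-85) - 52) = ((9038 + 1654)/(-6533 - 8370) - 24224) + (-44*(-85) - 52) = (10692/(-14903) - 24224) + (3740 - 52) = (10692*(-1/14903) - 24224) + 3688 = (-10692/14903 - 24224) + 3688 = -361020964/14903 + 3688 = -306058700/14903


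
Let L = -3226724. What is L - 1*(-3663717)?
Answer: 436993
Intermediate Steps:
L - 1*(-3663717) = -3226724 - 1*(-3663717) = -3226724 + 3663717 = 436993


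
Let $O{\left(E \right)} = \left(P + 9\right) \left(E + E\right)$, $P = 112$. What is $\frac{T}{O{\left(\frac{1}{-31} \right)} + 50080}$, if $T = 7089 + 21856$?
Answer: $\frac{897295}{1552238} \approx 0.57806$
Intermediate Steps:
$T = 28945$
$O{\left(E \right)} = 242 E$ ($O{\left(E \right)} = \left(112 + 9\right) \left(E + E\right) = 121 \cdot 2 E = 242 E$)
$\frac{T}{O{\left(\frac{1}{-31} \right)} + 50080} = \frac{28945}{\frac{242}{-31} + 50080} = \frac{28945}{242 \left(- \frac{1}{31}\right) + 50080} = \frac{28945}{- \frac{242}{31} + 50080} = \frac{28945}{\frac{1552238}{31}} = 28945 \cdot \frac{31}{1552238} = \frac{897295}{1552238}$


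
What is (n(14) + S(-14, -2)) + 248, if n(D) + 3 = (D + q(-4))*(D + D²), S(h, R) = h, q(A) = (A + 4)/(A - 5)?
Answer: 3171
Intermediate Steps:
q(A) = (4 + A)/(-5 + A)
n(D) = -3 + D*(D + D²) (n(D) = -3 + (D + (4 - 4)/(-5 - 4))*(D + D²) = -3 + (D + 0/(-9))*(D + D²) = -3 + (D - ⅑*0)*(D + D²) = -3 + (D + 0)*(D + D²) = -3 + D*(D + D²))
(n(14) + S(-14, -2)) + 248 = ((-3 + 14² + 14³) - 14) + 248 = ((-3 + 196 + 2744) - 14) + 248 = (2937 - 14) + 248 = 2923 + 248 = 3171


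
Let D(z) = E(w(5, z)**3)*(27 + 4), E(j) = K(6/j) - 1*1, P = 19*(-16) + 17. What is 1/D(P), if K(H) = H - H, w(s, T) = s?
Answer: -1/31 ≈ -0.032258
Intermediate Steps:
P = -287 (P = -304 + 17 = -287)
K(H) = 0
E(j) = -1 (E(j) = 0 - 1*1 = 0 - 1 = -1)
D(z) = -31 (D(z) = -(27 + 4) = -1*31 = -31)
1/D(P) = 1/(-31) = -1/31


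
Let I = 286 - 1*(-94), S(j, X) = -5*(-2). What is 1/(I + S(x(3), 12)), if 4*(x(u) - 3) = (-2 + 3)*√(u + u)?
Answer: 1/390 ≈ 0.0025641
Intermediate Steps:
x(u) = 3 + √2*√u/4 (x(u) = 3 + ((-2 + 3)*√(u + u))/4 = 3 + (1*√(2*u))/4 = 3 + (1*(√2*√u))/4 = 3 + (√2*√u)/4 = 3 + √2*√u/4)
S(j, X) = 10
I = 380 (I = 286 + 94 = 380)
1/(I + S(x(3), 12)) = 1/(380 + 10) = 1/390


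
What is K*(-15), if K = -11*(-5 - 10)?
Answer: -2475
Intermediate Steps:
K = 165 (K = -11*(-15) = 165)
K*(-15) = 165*(-15) = -2475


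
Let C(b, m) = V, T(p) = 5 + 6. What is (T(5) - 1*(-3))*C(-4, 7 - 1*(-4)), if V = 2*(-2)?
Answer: -56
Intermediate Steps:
T(p) = 11
V = -4
C(b, m) = -4
(T(5) - 1*(-3))*C(-4, 7 - 1*(-4)) = (11 - 1*(-3))*(-4) = (11 + 3)*(-4) = 14*(-4) = -56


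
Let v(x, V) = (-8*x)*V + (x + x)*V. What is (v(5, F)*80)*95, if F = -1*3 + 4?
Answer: -228000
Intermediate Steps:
F = 1 (F = -3 + 4 = 1)
v(x, V) = -6*V*x (v(x, V) = -8*V*x + (2*x)*V = -8*V*x + 2*V*x = -6*V*x)
(v(5, F)*80)*95 = (-6*1*5*80)*95 = -30*80*95 = -2400*95 = -228000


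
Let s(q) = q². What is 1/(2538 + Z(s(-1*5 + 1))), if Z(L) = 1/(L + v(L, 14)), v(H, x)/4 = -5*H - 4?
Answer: 320/812159 ≈ 0.00039401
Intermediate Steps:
v(H, x) = -16 - 20*H (v(H, x) = 4*(-5*H - 4) = 4*(-4 - 5*H) = -16 - 20*H)
Z(L) = 1/(-16 - 19*L) (Z(L) = 1/(L + (-16 - 20*L)) = 1/(-16 - 19*L))
1/(2538 + Z(s(-1*5 + 1))) = 1/(2538 - 1/(16 + 19*(-1*5 + 1)²)) = 1/(2538 - 1/(16 + 19*(-5 + 1)²)) = 1/(2538 - 1/(16 + 19*(-4)²)) = 1/(2538 - 1/(16 + 19*16)) = 1/(2538 - 1/(16 + 304)) = 1/(2538 - 1/320) = 1/(812159/320) = 320/812159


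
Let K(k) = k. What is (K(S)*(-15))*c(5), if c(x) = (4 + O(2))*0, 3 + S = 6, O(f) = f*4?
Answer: 0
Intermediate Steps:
O(f) = 4*f
S = 3 (S = -3 + 6 = 3)
c(x) = 0 (c(x) = (4 + 4*2)*0 = (4 + 8)*0 = 12*0 = 0)
(K(S)*(-15))*c(5) = (3*(-15))*0 = -45*0 = 0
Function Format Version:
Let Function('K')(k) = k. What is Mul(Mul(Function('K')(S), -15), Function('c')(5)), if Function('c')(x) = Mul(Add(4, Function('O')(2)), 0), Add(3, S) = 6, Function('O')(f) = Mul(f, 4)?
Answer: 0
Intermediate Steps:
Function('O')(f) = Mul(4, f)
S = 3 (S = Add(-3, 6) = 3)
Function('c')(x) = 0 (Function('c')(x) = Mul(Add(4, Mul(4, 2)), 0) = Mul(Add(4, 8), 0) = Mul(12, 0) = 0)
Mul(Mul(Function('K')(S), -15), Function('c')(5)) = Mul(Mul(3, -15), 0) = Mul(-45, 0) = 0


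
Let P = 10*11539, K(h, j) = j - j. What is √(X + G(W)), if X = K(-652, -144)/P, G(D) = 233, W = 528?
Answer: √233 ≈ 15.264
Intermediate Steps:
K(h, j) = 0
P = 115390
X = 0 (X = 0/115390 = 0*(1/115390) = 0)
√(X + G(W)) = √(0 + 233) = √233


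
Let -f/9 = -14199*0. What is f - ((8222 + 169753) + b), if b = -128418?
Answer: -49557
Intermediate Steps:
f = 0 (f = -(-127791)*0 = -9*0 = 0)
f - ((8222 + 169753) + b) = 0 - ((8222 + 169753) - 128418) = 0 - (177975 - 128418) = 0 - 1*49557 = 0 - 49557 = -49557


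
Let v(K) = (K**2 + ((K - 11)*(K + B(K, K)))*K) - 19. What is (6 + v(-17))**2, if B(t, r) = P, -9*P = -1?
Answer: 4881537424/81 ≈ 6.0266e+7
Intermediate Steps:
P = 1/9 (P = -1/9*(-1) = 1/9 ≈ 0.11111)
B(t, r) = 1/9
v(K) = -19 + K**2 + K*(-11 + K)*(1/9 + K) (v(K) = (K**2 + ((K - 11)*(K + 1/9))*K) - 19 = (K**2 + ((-11 + K)*(1/9 + K))*K) - 19 = (K**2 + K*(-11 + K)*(1/9 + K)) - 19 = -19 + K**2 + K*(-11 + K)*(1/9 + K))
(6 + v(-17))**2 = (6 + (-19 + (-17)**3 - 89/9*(-17)**2 - 11/9*(-17)))**2 = (6 + (-19 - 4913 - 89/9*289 + 187/9))**2 = (6 + (-19 - 4913 - 25721/9 + 187/9))**2 = (6 - 69922/9)**2 = (-69868/9)**2 = 4881537424/81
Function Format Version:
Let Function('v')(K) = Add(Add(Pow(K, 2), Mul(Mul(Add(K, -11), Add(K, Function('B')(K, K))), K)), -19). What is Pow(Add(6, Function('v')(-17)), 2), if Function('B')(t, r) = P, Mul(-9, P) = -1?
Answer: Rational(4881537424, 81) ≈ 6.0266e+7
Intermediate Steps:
P = Rational(1, 9) (P = Mul(Rational(-1, 9), -1) = Rational(1, 9) ≈ 0.11111)
Function('B')(t, r) = Rational(1, 9)
Function('v')(K) = Add(-19, Pow(K, 2), Mul(K, Add(-11, K), Add(Rational(1, 9), K))) (Function('v')(K) = Add(Add(Pow(K, 2), Mul(Mul(Add(K, -11), Add(K, Rational(1, 9))), K)), -19) = Add(Add(Pow(K, 2), Mul(Mul(Add(-11, K), Add(Rational(1, 9), K)), K)), -19) = Add(Add(Pow(K, 2), Mul(K, Add(-11, K), Add(Rational(1, 9), K))), -19) = Add(-19, Pow(K, 2), Mul(K, Add(-11, K), Add(Rational(1, 9), K))))
Pow(Add(6, Function('v')(-17)), 2) = Pow(Add(6, Add(-19, Pow(-17, 3), Mul(Rational(-89, 9), Pow(-17, 2)), Mul(Rational(-11, 9), -17))), 2) = Pow(Add(6, Add(-19, -4913, Mul(Rational(-89, 9), 289), Rational(187, 9))), 2) = Pow(Add(6, Add(-19, -4913, Rational(-25721, 9), Rational(187, 9))), 2) = Pow(Add(6, Rational(-69922, 9)), 2) = Pow(Rational(-69868, 9), 2) = Rational(4881537424, 81)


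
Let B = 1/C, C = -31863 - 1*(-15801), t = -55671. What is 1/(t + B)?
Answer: -16062/894187603 ≈ -1.7963e-5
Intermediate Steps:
C = -16062 (C = -31863 + 15801 = -16062)
B = -1/16062 (B = 1/(-16062) = -1/16062 ≈ -6.2259e-5)
1/(t + B) = 1/(-55671 - 1/16062) = 1/(-894187603/16062) = -16062/894187603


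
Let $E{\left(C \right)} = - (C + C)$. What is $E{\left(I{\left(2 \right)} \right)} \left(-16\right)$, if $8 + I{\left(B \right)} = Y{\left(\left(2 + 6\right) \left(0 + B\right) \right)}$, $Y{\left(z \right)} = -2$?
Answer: $-320$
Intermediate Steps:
$I{\left(B \right)} = -10$ ($I{\left(B \right)} = -8 - 2 = -10$)
$E{\left(C \right)} = - 2 C$
$E{\left(I{\left(2 \right)} \right)} \left(-16\right) = \left(-2\right) \left(-10\right) \left(-16\right) = 20 \left(-16\right) = -320$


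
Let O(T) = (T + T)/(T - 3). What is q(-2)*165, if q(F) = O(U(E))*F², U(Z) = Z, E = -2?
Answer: 528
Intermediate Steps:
O(T) = 2*T/(-3 + T) (O(T) = (2*T)/(-3 + T) = 2*T/(-3 + T))
q(F) = 4*F²/5 (q(F) = (2*(-2)/(-3 - 2))*F² = (2*(-2)/(-5))*F² = (2*(-2)*(-⅕))*F² = 4*F²/5)
q(-2)*165 = ((⅘)*(-2)²)*165 = ((⅘)*4)*165 = (16/5)*165 = 528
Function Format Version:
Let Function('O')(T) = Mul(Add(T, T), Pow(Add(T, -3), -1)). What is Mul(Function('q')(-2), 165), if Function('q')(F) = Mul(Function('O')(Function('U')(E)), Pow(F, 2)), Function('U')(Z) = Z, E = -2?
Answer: 528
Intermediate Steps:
Function('O')(T) = Mul(2, T, Pow(Add(-3, T), -1)) (Function('O')(T) = Mul(Mul(2, T), Pow(Add(-3, T), -1)) = Mul(2, T, Pow(Add(-3, T), -1)))
Function('q')(F) = Mul(Rational(4, 5), Pow(F, 2)) (Function('q')(F) = Mul(Mul(2, -2, Pow(Add(-3, -2), -1)), Pow(F, 2)) = Mul(Mul(2, -2, Pow(-5, -1)), Pow(F, 2)) = Mul(Mul(2, -2, Rational(-1, 5)), Pow(F, 2)) = Mul(Rational(4, 5), Pow(F, 2)))
Mul(Function('q')(-2), 165) = Mul(Mul(Rational(4, 5), Pow(-2, 2)), 165) = Mul(Mul(Rational(4, 5), 4), 165) = Mul(Rational(16, 5), 165) = 528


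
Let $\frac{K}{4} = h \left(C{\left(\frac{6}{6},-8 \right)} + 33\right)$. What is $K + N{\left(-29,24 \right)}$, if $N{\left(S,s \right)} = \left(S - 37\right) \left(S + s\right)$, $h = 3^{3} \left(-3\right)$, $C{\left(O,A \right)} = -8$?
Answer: $-7770$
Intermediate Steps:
$h = -81$ ($h = 27 \left(-3\right) = -81$)
$N{\left(S,s \right)} = \left(-37 + S\right) \left(S + s\right)$
$K = -8100$ ($K = 4 \left(- 81 \left(-8 + 33\right)\right) = 4 \left(\left(-81\right) 25\right) = 4 \left(-2025\right) = -8100$)
$K + N{\left(-29,24 \right)} = -8100 - \left(511 - 841\right) = -8100 + \left(841 + 1073 - 888 - 696\right) = -8100 + 330 = -7770$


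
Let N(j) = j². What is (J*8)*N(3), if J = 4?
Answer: 288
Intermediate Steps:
(J*8)*N(3) = (4*8)*3² = 32*9 = 288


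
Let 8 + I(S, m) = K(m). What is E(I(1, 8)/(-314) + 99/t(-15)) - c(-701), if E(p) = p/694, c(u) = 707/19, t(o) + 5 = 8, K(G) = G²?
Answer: -76935399/2070202 ≈ -37.163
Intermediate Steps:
t(o) = 3 (t(o) = -5 + 8 = 3)
c(u) = 707/19 (c(u) = 707*(1/19) = 707/19)
I(S, m) = -8 + m²
E(p) = p/694 (E(p) = p*(1/694) = p/694)
E(I(1, 8)/(-314) + 99/t(-15)) - c(-701) = ((-8 + 8²)/(-314) + 99/3)/694 - 1*707/19 = ((-8 + 64)*(-1/314) + 99*(⅓))/694 - 707/19 = (56*(-1/314) + 33)/694 - 707/19 = (-28/157 + 33)/694 - 707/19 = (1/694)*(5153/157) - 707/19 = 5153/108958 - 707/19 = -76935399/2070202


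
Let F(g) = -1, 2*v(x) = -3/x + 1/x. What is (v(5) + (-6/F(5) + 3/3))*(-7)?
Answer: -238/5 ≈ -47.600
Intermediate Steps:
v(x) = -1/x (v(x) = (-3/x + 1/x)/2 = (-2/x)/2 = -1/x)
(v(5) + (-6/F(5) + 3/3))*(-7) = (-1/5 + (-6/(-1) + 3/3))*(-7) = (-1*⅕ + (-6*(-1) + 3*(⅓)))*(-7) = (-⅕ + (6 + 1))*(-7) = (-⅕ + 7)*(-7) = (34/5)*(-7) = -238/5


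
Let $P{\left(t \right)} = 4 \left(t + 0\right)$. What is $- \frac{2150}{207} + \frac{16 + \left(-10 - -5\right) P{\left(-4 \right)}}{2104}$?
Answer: $- \frac{562966}{54441} \approx -10.341$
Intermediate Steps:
$P{\left(t \right)} = 4 t$
$- \frac{2150}{207} + \frac{16 + \left(-10 - -5\right) P{\left(-4 \right)}}{2104} = - \frac{2150}{207} + \frac{16 + \left(-10 - -5\right) 4 \left(-4\right)}{2104} = \left(-2150\right) \frac{1}{207} + \left(16 + \left(-10 + 5\right) \left(-16\right)\right) \frac{1}{2104} = - \frac{2150}{207} + \left(16 - -80\right) \frac{1}{2104} = - \frac{2150}{207} + \left(16 + 80\right) \frac{1}{2104} = - \frac{2150}{207} + 96 \cdot \frac{1}{2104} = - \frac{2150}{207} + \frac{12}{263} = - \frac{562966}{54441}$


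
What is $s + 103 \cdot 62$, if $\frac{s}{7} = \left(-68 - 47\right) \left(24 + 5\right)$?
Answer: $-16959$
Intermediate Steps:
$s = -23345$ ($s = 7 \left(-68 - 47\right) \left(24 + 5\right) = 7 \left(\left(-115\right) 29\right) = 7 \left(-3335\right) = -23345$)
$s + 103 \cdot 62 = -23345 + 103 \cdot 62 = -23345 + 6386 = -16959$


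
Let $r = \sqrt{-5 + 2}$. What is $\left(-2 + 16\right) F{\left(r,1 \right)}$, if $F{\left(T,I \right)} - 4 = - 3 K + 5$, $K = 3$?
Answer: $0$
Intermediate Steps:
$r = i \sqrt{3}$ ($r = \sqrt{-3} = i \sqrt{3} \approx 1.732 i$)
$F{\left(T,I \right)} = 0$ ($F{\left(T,I \right)} = 4 + \left(\left(-3\right) 3 + 5\right) = 4 + \left(-9 + 5\right) = 4 - 4 = 0$)
$\left(-2 + 16\right) F{\left(r,1 \right)} = \left(-2 + 16\right) 0 = 14 \cdot 0 = 0$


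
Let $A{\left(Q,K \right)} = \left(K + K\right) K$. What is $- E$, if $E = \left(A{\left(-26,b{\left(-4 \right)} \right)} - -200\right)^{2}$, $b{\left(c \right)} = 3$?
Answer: $-47524$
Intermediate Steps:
$A{\left(Q,K \right)} = 2 K^{2}$ ($A{\left(Q,K \right)} = 2 K K = 2 K^{2}$)
$E = 47524$ ($E = \left(2 \cdot 3^{2} - -200\right)^{2} = \left(2 \cdot 9 + 200\right)^{2} = \left(18 + 200\right)^{2} = 218^{2} = 47524$)
$- E = \left(-1\right) 47524 = -47524$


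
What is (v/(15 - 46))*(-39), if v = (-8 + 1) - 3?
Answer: -390/31 ≈ -12.581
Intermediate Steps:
v = -10 (v = -7 - 3 = -10)
(v/(15 - 46))*(-39) = (-10/(15 - 46))*(-39) = (-10/(-31))*(-39) = -1/31*(-10)*(-39) = (10/31)*(-39) = -390/31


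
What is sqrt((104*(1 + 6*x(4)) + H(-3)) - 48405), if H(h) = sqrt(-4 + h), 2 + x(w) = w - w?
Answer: sqrt(-49549 + I*sqrt(7)) ≈ 0.0059 + 222.6*I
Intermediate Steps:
x(w) = -2 (x(w) = -2 + (w - w) = -2 + 0 = -2)
sqrt((104*(1 + 6*x(4)) + H(-3)) - 48405) = sqrt((104*(1 + 6*(-2)) + sqrt(-4 - 3)) - 48405) = sqrt((104*(1 - 12) + sqrt(-7)) - 48405) = sqrt((104*(-11) + I*sqrt(7)) - 48405) = sqrt((-1144 + I*sqrt(7)) - 48405) = sqrt(-49549 + I*sqrt(7))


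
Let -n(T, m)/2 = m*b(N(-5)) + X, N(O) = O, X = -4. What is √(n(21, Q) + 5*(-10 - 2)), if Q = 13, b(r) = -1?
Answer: I*√26 ≈ 5.099*I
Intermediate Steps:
n(T, m) = 8 + 2*m (n(T, m) = -2*(m*(-1) - 4) = -2*(-m - 4) = -2*(-4 - m) = 8 + 2*m)
√(n(21, Q) + 5*(-10 - 2)) = √((8 + 2*13) + 5*(-10 - 2)) = √((8 + 26) + 5*(-12)) = √(34 - 60) = √(-26) = I*√26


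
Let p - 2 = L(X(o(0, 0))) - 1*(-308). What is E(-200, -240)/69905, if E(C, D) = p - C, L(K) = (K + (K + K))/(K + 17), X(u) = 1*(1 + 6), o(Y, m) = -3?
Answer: 4087/559240 ≈ 0.0073081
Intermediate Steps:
X(u) = 7 (X(u) = 1*7 = 7)
L(K) = 3*K/(17 + K) (L(K) = (K + 2*K)/(17 + K) = (3*K)/(17 + K) = 3*K/(17 + K))
p = 2487/8 (p = 2 + (3*7/(17 + 7) - 1*(-308)) = 2 + (3*7/24 + 308) = 2 + (3*7*(1/24) + 308) = 2 + (7/8 + 308) = 2 + 2471/8 = 2487/8 ≈ 310.88)
E(C, D) = 2487/8 - C
E(-200, -240)/69905 = (2487/8 - 1*(-200))/69905 = (2487/8 + 200)*(1/69905) = (4087/8)*(1/69905) = 4087/559240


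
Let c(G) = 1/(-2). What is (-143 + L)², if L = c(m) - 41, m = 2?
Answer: 136161/4 ≈ 34040.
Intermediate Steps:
c(G) = -½
L = -83/2 (L = -½ - 41 = -83/2 ≈ -41.500)
(-143 + L)² = (-143 - 83/2)² = (-369/2)² = 136161/4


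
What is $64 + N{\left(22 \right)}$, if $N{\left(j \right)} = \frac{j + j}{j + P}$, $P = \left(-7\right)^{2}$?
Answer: $\frac{4588}{71} \approx 64.62$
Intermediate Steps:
$P = 49$
$N{\left(j \right)} = \frac{2 j}{49 + j}$ ($N{\left(j \right)} = \frac{j + j}{j + 49} = \frac{2 j}{49 + j}$)
$64 + N{\left(22 \right)} = 64 + 2 \cdot 22 \frac{1}{49 + 22} = 64 + 2 \cdot 22 \cdot \frac{1}{71} = 64 + \frac{44}{71} = \frac{4588}{71}$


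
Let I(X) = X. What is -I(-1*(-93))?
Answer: -93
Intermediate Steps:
-I(-1*(-93)) = -(-1)*(-93) = -1*93 = -93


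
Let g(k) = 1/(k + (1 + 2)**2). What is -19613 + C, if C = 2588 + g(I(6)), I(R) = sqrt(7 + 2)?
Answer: -204299/12 ≈ -17025.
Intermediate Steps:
I(R) = 3 (I(R) = sqrt(9) = 3)
g(k) = 1/(9 + k) (g(k) = 1/(k + 3**2) = 1/(k + 9) = 1/(9 + k))
C = 31057/12 (C = 2588 + 1/(9 + 3) = 2588 + 1/12 = 31057/12 ≈ 2588.1)
-19613 + C = -19613 + 31057/12 = -204299/12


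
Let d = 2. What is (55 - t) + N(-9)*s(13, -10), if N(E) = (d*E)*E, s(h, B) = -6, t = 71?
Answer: -988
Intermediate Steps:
N(E) = 2*E**2 (N(E) = (2*E)*E = 2*E**2)
(55 - t) + N(-9)*s(13, -10) = (55 - 1*71) + (2*(-9)**2)*(-6) = (55 - 71) + (2*81)*(-6) = -16 + 162*(-6) = -16 - 972 = -988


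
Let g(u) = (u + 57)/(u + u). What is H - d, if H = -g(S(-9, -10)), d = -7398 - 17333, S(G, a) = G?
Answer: 74201/3 ≈ 24734.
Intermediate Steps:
d = -24731
g(u) = (57 + u)/(2*u) (g(u) = (57 + u)/((2*u)) = (57 + u)*(1/(2*u)) = (57 + u)/(2*u))
H = 8/3 (H = -(57 - 9)/(2*(-9)) = -(-1)*48/(2*9) = -1*(-8/3) = 8/3 ≈ 2.6667)
H - d = 8/3 - 1*(-24731) = 8/3 + 24731 = 74201/3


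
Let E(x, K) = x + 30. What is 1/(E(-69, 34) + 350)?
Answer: 1/311 ≈ 0.0032154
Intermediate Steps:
E(x, K) = 30 + x
1/(E(-69, 34) + 350) = 1/((30 - 69) + 350) = 1/(-39 + 350) = 1/311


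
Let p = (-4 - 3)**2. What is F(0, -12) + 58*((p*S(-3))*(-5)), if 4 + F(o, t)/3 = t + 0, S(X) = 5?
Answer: -71098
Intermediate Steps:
F(o, t) = -12 + 3*t (F(o, t) = -12 + 3*(t + 0) = -12 + 3*t)
p = 49 (p = (-7)**2 = 49)
F(0, -12) + 58*((p*S(-3))*(-5)) = (-12 + 3*(-12)) + 58*((49*5)*(-5)) = (-12 - 36) + 58*(245*(-5)) = -48 + 58*(-1225) = -48 - 71050 = -71098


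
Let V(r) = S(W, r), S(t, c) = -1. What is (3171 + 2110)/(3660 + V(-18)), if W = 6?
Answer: 5281/3659 ≈ 1.4433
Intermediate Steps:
V(r) = -1
(3171 + 2110)/(3660 + V(-18)) = (3171 + 2110)/(3660 - 1) = 5281/3659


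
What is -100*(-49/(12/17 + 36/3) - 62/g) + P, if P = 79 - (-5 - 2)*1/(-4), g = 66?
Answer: 661523/1188 ≈ 556.84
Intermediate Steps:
P = 309/4 (P = 79 - (-7)*1*(-1/4) = 79 - (-7)*(-1)/4 = 79 - 1*7/4 = 79 - 7/4 = 309/4 ≈ 77.250)
-100*(-49/(12/17 + 36/3) - 62/g) + P = -100*(-49/(12/17 + 36/3) - 62/66) + 309/4 = -100*(-49/(12*(1/17) + 36*(1/3)) - 62*1/66) + 309/4 = -100*(-49/(12/17 + 12) - 31/33) + 309/4 = -100*(-49/216/17 - 31/33) + 309/4 = -100*(-49*17/216 - 31/33) + 309/4 = -100*(-833/216 - 31/33) + 309/4 = -100*(-11395/2376) + 309/4 = 284875/594 + 309/4 = 661523/1188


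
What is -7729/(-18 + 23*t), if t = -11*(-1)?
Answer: -7729/235 ≈ -32.889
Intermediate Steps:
t = 11
-7729/(-18 + 23*t) = -7729/(-18 + 23*11) = -7729/(-18 + 253) = -7729/235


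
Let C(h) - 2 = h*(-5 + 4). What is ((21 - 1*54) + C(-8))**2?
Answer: 529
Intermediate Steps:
C(h) = 2 - h (C(h) = 2 + h*(-5 + 4) = 2 + h*(-1) = 2 - h)
((21 - 1*54) + C(-8))**2 = ((21 - 1*54) + (2 - 1*(-8)))**2 = ((21 - 54) + (2 + 8))**2 = (-33 + 10)**2 = (-23)**2 = 529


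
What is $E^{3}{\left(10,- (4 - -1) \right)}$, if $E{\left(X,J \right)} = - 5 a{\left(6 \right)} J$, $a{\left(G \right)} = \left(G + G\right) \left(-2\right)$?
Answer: $-216000000$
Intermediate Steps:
$a{\left(G \right)} = - 4 G$ ($a{\left(G \right)} = 2 G \left(-2\right) = - 4 G$)
$E{\left(X,J \right)} = 120 J$ ($E{\left(X,J \right)} = - 5 \left(\left(-4\right) 6\right) J = \left(-5\right) \left(-24\right) J = 120 J$)
$E^{3}{\left(10,- (4 - -1) \right)} = \left(120 \left(- (4 - -1)\right)\right)^{3} = \left(120 \left(- (4 + 1)\right)\right)^{3} = \left(120 \left(\left(-1\right) 5\right)\right)^{3} = \left(120 \left(-5\right)\right)^{3} = \left(-600\right)^{3} = -216000000$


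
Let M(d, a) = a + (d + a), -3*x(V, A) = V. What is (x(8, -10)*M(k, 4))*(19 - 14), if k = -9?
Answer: 40/3 ≈ 13.333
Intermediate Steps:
x(V, A) = -V/3
M(d, a) = d + 2*a (M(d, a) = a + (a + d) = d + 2*a)
(x(8, -10)*M(k, 4))*(19 - 14) = ((-⅓*8)*(-9 + 2*4))*(19 - 14) = -8*(-9 + 8)/3*5 = -8/3*(-1)*5 = (8/3)*5 = 40/3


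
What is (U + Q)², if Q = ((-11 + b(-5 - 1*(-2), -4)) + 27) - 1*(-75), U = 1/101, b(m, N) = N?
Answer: 77228944/10201 ≈ 7570.7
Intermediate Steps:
U = 1/101 ≈ 0.0099010
Q = 87 (Q = ((-11 - 4) + 27) - 1*(-75) = (-15 + 27) + 75 = 12 + 75 = 87)
(U + Q)² = (1/101 + 87)² = (8788/101)² = 77228944/10201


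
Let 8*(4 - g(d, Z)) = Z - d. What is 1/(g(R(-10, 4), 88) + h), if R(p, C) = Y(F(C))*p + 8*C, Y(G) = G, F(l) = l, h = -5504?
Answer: -1/5512 ≈ -0.00018142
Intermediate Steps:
R(p, C) = 8*C + C*p (R(p, C) = C*p + 8*C = 8*C + C*p)
g(d, Z) = 4 - Z/8 + d/8 (g(d, Z) = 4 - (Z - d)/8 = 4 + (-Z/8 + d/8) = 4 - Z/8 + d/8)
1/(g(R(-10, 4), 88) + h) = 1/((4 - 1/8*88 + (4*(8 - 10))/8) - 5504) = 1/((4 - 11 + (4*(-2))/8) - 5504) = 1/((4 - 11 + (1/8)*(-8)) - 5504) = 1/((4 - 11 - 1) - 5504) = 1/(-8 - 5504) = 1/(-5512) = -1/5512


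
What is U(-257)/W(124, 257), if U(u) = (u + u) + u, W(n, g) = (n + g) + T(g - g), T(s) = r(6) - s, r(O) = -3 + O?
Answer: -257/128 ≈ -2.0078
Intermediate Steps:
T(s) = 3 - s (T(s) = (-3 + 6) - s = 3 - s)
W(n, g) = 3 + g + n (W(n, g) = (n + g) + (3 - (g - g)) = (g + n) + (3 - 1*0) = (g + n) + (3 + 0) = (g + n) + 3 = 3 + g + n)
U(u) = 3*u (U(u) = 2*u + u = 3*u)
U(-257)/W(124, 257) = (3*(-257))/(3 + 257 + 124) = -771/384 = -771*1/384 = -257/128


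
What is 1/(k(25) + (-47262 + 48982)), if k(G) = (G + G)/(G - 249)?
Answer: 112/192615 ≈ 0.00058147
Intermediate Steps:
k(G) = 2*G/(-249 + G) (k(G) = (2*G)/(-249 + G) = 2*G/(-249 + G))
1/(k(25) + (-47262 + 48982)) = 1/(2*25/(-249 + 25) + (-47262 + 48982)) = 1/(2*25/(-224) + 1720) = 1/(2*25*(-1/224) + 1720) = 1/(-25/112 + 1720) = 1/(192615/112) = 112/192615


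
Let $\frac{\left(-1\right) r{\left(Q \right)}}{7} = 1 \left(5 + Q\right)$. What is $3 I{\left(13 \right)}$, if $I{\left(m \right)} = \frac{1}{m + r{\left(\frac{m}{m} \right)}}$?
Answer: $- \frac{3}{29} \approx -0.10345$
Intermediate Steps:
$r{\left(Q \right)} = -35 - 7 Q$ ($r{\left(Q \right)} = - 7 \cdot 1 \left(5 + Q\right) = - 7 \left(5 + Q\right) = -35 - 7 Q$)
$I{\left(m \right)} = \frac{1}{-42 + m}$ ($I{\left(m \right)} = \frac{1}{m - \left(35 + 7 \frac{m}{m}\right)} = \frac{1}{m - 42} = \frac{1}{-42 + m}$)
$3 I{\left(13 \right)} = \frac{3}{-42 + 13} = \frac{3}{-29} = 3 \left(- \frac{1}{29}\right) = - \frac{3}{29}$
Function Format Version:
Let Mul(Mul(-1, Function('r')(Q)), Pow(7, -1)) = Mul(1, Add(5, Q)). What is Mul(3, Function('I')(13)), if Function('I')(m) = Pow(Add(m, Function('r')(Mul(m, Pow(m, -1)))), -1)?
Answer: Rational(-3, 29) ≈ -0.10345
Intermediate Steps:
Function('r')(Q) = Add(-35, Mul(-7, Q)) (Function('r')(Q) = Mul(-7, Mul(1, Add(5, Q))) = Mul(-7, Add(5, Q)) = Add(-35, Mul(-7, Q)))
Function('I')(m) = Pow(Add(-42, m), -1) (Function('I')(m) = Pow(Add(m, Add(-35, Mul(-7, Mul(m, Pow(m, -1))))), -1) = Pow(Add(m, Add(-35, Mul(-7, 1))), -1) = Pow(Add(m, Add(-35, -7)), -1) = Pow(Add(m, -42), -1) = Pow(Add(-42, m), -1))
Mul(3, Function('I')(13)) = Mul(3, Pow(Add(-42, 13), -1)) = Mul(3, Pow(-29, -1)) = Mul(3, Rational(-1, 29)) = Rational(-3, 29)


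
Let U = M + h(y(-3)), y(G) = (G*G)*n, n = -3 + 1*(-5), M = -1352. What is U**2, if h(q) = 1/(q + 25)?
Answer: 4037967025/2209 ≈ 1.8280e+6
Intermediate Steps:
n = -8 (n = -3 - 5 = -8)
y(G) = -8*G**2 (y(G) = (G*G)*(-8) = G**2*(-8) = -8*G**2)
h(q) = 1/(25 + q)
U = -63545/47 (U = -1352 + 1/(25 - 8*(-3)**2) = -1352 + 1/(25 - 8*9) = -1352 + 1/(25 - 72) = -1352 + 1/(-47) = -1352 - 1/47 = -63545/47 ≈ -1352.0)
U**2 = (-63545/47)**2 = 4037967025/2209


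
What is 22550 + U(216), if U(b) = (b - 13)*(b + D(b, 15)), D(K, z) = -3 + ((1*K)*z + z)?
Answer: 726554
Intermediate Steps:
D(K, z) = -3 + z + K*z (D(K, z) = -3 + (K*z + z) = -3 + (z + K*z) = -3 + z + K*z)
U(b) = (-13 + b)*(12 + 16*b) (U(b) = (b - 13)*(b + (-3 + 15 + b*15)) = (-13 + b)*(b + (-3 + 15 + 15*b)) = (-13 + b)*(b + (12 + 15*b)) = (-13 + b)*(12 + 16*b))
22550 + U(216) = 22550 + (-156 - 196*216 + 16*216²) = 22550 + (-156 - 42336 + 16*46656) = 22550 + (-156 - 42336 + 746496) = 22550 + 704004 = 726554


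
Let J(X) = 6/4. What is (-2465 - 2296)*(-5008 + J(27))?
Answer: 47671893/2 ≈ 2.3836e+7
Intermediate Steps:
J(X) = 3/2 (J(X) = 6*(¼) = 3/2)
(-2465 - 2296)*(-5008 + J(27)) = (-2465 - 2296)*(-5008 + 3/2) = -4761*(-10013/2) = 47671893/2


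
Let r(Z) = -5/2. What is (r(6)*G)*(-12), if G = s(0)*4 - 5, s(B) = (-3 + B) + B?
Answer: -510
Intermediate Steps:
s(B) = -3 + 2*B
G = -17 (G = (-3 + 2*0)*4 - 5 = (-3 + 0)*4 - 5 = -3*4 - 5 = -12 - 5 = -17)
r(Z) = -5/2 (r(Z) = -5*½ = -5/2)
(r(6)*G)*(-12) = -5/2*(-17)*(-12) = (85/2)*(-12) = -510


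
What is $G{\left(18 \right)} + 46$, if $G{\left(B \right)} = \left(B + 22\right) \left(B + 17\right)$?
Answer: $1446$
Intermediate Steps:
$G{\left(B \right)} = \left(17 + B\right) \left(22 + B\right)$ ($G{\left(B \right)} = \left(22 + B\right) \left(17 + B\right) = \left(17 + B\right) \left(22 + B\right)$)
$G{\left(18 \right)} + 46 = \left(374 + 18^{2} + 39 \cdot 18\right) + 46 = \left(374 + 324 + 702\right) + 46 = 1400 + 46 = 1446$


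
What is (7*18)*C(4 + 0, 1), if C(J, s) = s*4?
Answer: 504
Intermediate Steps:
C(J, s) = 4*s
(7*18)*C(4 + 0, 1) = (7*18)*(4*1) = 126*4 = 504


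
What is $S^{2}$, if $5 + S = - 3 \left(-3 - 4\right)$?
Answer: $256$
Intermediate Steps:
$S = 16$ ($S = -5 - 3 \left(-3 - 4\right) = -5 - -21 = -5 + 21 = 16$)
$S^{2} = 16^{2} = 256$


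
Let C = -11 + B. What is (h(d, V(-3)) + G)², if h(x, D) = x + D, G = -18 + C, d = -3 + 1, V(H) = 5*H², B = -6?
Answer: 64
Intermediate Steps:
C = -17 (C = -11 - 6 = -17)
d = -2
G = -35 (G = -18 - 17 = -35)
h(x, D) = D + x
(h(d, V(-3)) + G)² = ((5*(-3)² - 2) - 35)² = ((5*9 - 2) - 35)² = ((45 - 2) - 35)² = (43 - 35)² = 8² = 64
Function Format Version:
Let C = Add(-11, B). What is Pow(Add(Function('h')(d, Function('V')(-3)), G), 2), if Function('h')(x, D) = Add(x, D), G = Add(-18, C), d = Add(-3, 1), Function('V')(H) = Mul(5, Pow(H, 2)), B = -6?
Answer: 64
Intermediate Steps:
C = -17 (C = Add(-11, -6) = -17)
d = -2
G = -35 (G = Add(-18, -17) = -35)
Function('h')(x, D) = Add(D, x)
Pow(Add(Function('h')(d, Function('V')(-3)), G), 2) = Pow(Add(Add(Mul(5, Pow(-3, 2)), -2), -35), 2) = Pow(Add(Add(Mul(5, 9), -2), -35), 2) = Pow(Add(Add(45, -2), -35), 2) = Pow(Add(43, -35), 2) = Pow(8, 2) = 64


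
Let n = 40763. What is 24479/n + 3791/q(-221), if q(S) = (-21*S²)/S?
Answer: 15772916/11128299 ≈ 1.4174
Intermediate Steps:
q(S) = -21*S
24479/n + 3791/q(-221) = 24479/40763 + 3791/((-21*(-221))) = 24479*(1/40763) + 3791/4641 = 24479/40763 + 3791*(1/4641) = 24479/40763 + 223/273 = 15772916/11128299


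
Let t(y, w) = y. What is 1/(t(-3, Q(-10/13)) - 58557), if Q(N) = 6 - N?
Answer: -1/58560 ≈ -1.7076e-5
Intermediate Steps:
1/(t(-3, Q(-10/13)) - 58557) = 1/(-3 - 58557) = 1/(-58560) = -1/58560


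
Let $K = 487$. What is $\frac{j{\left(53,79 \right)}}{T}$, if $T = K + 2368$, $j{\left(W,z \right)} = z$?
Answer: $\frac{79}{2855} \approx 0.027671$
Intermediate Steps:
$T = 2855$ ($T = 487 + 2368 = 2855$)
$\frac{j{\left(53,79 \right)}}{T} = \frac{79}{2855}$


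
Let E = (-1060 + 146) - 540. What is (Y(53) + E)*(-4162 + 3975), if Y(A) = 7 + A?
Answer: 260678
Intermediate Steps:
E = -1454 (E = -914 - 540 = -1454)
(Y(53) + E)*(-4162 + 3975) = ((7 + 53) - 1454)*(-4162 + 3975) = (60 - 1454)*(-187) = -1394*(-187) = 260678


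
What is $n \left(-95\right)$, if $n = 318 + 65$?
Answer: $-36385$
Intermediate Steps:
$n = 383$
$n \left(-95\right) = 383 \left(-95\right) = -36385$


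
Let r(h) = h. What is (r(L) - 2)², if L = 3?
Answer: 1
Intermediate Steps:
(r(L) - 2)² = (3 - 2)² = 1² = 1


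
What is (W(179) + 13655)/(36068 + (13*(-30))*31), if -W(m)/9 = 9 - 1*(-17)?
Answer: 13421/23978 ≈ 0.55972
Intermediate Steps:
W(m) = -234 (W(m) = -9*(9 - 1*(-17)) = -9*(9 + 17) = -9*26 = -234)
(W(179) + 13655)/(36068 + (13*(-30))*31) = (-234 + 13655)/(36068 + (13*(-30))*31) = 13421/(36068 - 390*31) = 13421/(36068 - 12090) = 13421/23978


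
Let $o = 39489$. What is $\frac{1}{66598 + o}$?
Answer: $\frac{1}{106087} \approx 9.4262 \cdot 10^{-6}$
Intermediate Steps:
$\frac{1}{66598 + o} = \frac{1}{66598 + 39489} = \frac{1}{106087}$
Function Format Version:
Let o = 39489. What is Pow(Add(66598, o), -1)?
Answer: Rational(1, 106087) ≈ 9.4262e-6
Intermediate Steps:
Pow(Add(66598, o), -1) = Pow(Add(66598, 39489), -1) = Pow(106087, -1) = Rational(1, 106087)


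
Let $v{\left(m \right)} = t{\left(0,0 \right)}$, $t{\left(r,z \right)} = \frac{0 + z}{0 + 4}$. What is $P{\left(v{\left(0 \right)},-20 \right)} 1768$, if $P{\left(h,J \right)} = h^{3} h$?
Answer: $0$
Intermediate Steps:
$t{\left(r,z \right)} = \frac{z}{4}$
$v{\left(m \right)} = 0$ ($v{\left(m \right)} = \frac{1}{4} \cdot 0 = 0$)
$P{\left(h,J \right)} = h^{4}$
$P{\left(v{\left(0 \right)},-20 \right)} 1768 = 0^{4} \cdot 1768 = 0 \cdot 1768 = 0$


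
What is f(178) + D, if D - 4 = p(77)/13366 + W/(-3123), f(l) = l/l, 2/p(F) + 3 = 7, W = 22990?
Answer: -197145377/83484036 ≈ -2.3615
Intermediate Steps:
p(F) = ½ (p(F) = 2/(-3 + 7) = 2/4 = 2*(¼) = ½)
f(l) = 1
D = -280629413/83484036 (D = 4 + ((½)/13366 + 22990/(-3123)) = 4 + ((½)*(1/13366) + 22990*(-1/3123)) = 4 + (1/26732 - 22990/3123) = 4 - 614565557/83484036 = -280629413/83484036 ≈ -3.3615)
f(178) + D = 1 - 280629413/83484036 = -197145377/83484036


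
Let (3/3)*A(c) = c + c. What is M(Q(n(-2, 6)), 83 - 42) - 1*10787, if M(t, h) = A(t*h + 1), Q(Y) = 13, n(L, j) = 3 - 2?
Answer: -9719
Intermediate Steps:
n(L, j) = 1
A(c) = 2*c (A(c) = c + c = 2*c)
M(t, h) = 2 + 2*h*t (M(t, h) = 2*(t*h + 1) = 2*(h*t + 1) = 2*(1 + h*t) = 2 + 2*h*t)
M(Q(n(-2, 6)), 83 - 42) - 1*10787 = (2 + 2*(83 - 42)*13) - 1*10787 = (2 + 2*41*13) - 10787 = (2 + 1066) - 10787 = 1068 - 10787 = -9719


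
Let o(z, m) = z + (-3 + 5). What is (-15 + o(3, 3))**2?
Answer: 100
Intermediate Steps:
o(z, m) = 2 + z (o(z, m) = z + 2 = 2 + z)
(-15 + o(3, 3))**2 = (-15 + (2 + 3))**2 = (-15 + 5)**2 = (-10)**2 = 100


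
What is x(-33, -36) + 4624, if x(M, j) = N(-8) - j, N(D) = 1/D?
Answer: 37279/8 ≈ 4659.9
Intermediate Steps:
x(M, j) = -⅛ - j (x(M, j) = 1/(-8) - j = -⅛ - j)
x(-33, -36) + 4624 = (-⅛ - 1*(-36)) + 4624 = (-⅛ + 36) + 4624 = 287/8 + 4624 = 37279/8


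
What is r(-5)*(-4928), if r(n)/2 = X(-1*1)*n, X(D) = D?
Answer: -49280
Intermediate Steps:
r(n) = -2*n (r(n) = 2*((-1*1)*n) = 2*(-n) = -2*n)
r(-5)*(-4928) = -2*(-5)*(-4928) = 10*(-4928) = -49280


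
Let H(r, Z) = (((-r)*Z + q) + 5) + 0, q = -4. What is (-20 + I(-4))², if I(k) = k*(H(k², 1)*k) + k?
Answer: 69696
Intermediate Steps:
H(r, Z) = 1 - Z*r (H(r, Z) = (((-r)*Z - 4) + 5) + 0 = ((-Z*r - 4) + 5) + 0 = ((-4 - Z*r) + 5) + 0 = (1 - Z*r) + 0 = 1 - Z*r)
I(k) = k + k²*(1 - k²) (I(k) = k*((1 - 1*1*k²)*k) + k = k*((1 - k²)*k) + k = k*(k*(1 - k²)) + k = k²*(1 - k²) + k = k + k²*(1 - k²))
(-20 + I(-4))² = (-20 - 4*(1 - 4 - 1*(-4)³))² = (-20 - 4*(1 - 4 - 1*(-64)))² = (-20 - 4*(1 - 4 + 64))² = (-20 - 4*61)² = (-20 - 244)² = (-264)² = 69696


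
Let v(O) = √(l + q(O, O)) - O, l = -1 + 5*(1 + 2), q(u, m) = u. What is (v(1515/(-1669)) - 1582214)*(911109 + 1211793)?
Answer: -5605976291135202/1669 + 2122902*√36469319/1669 ≈ -3.3589e+12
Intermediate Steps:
l = 14 (l = -1 + 5*3 = -1 + 15 = 14)
v(O) = √(14 + O) - O
(v(1515/(-1669)) - 1582214)*(911109 + 1211793) = ((√(14 + 1515/(-1669)) - 1515/(-1669)) - 1582214)*(911109 + 1211793) = ((√(14 + 1515*(-1/1669)) - 1515*(-1)/1669) - 1582214)*2122902 = ((√(14 - 1515/1669) - 1*(-1515/1669)) - 1582214)*2122902 = ((√(21851/1669) + 1515/1669) - 1582214)*2122902 = ((√36469319/1669 + 1515/1669) - 1582214)*2122902 = ((1515/1669 + √36469319/1669) - 1582214)*2122902 = (-2640713651/1669 + √36469319/1669)*2122902 = -5605976291135202/1669 + 2122902*√36469319/1669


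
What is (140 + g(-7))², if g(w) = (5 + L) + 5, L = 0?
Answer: 22500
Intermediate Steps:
g(w) = 10 (g(w) = (5 + 0) + 5 = 5 + 5 = 10)
(140 + g(-7))² = (140 + 10)² = 150² = 22500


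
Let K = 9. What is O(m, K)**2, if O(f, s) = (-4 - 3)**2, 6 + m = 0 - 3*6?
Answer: 2401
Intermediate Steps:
m = -24 (m = -6 + (0 - 3*6) = -6 + (0 - 18) = -6 - 18 = -24)
O(f, s) = 49 (O(f, s) = (-7)**2 = 49)
O(m, K)**2 = 49**2 = 2401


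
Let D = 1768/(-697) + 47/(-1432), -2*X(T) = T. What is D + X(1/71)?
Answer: -10740061/4168552 ≈ -2.5765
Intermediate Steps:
X(T) = -T/2
D = -150855/58712 (D = 1768*(-1/697) + 47*(-1/1432) = -104/41 - 47/1432 = -150855/58712 ≈ -2.5694)
D + X(1/71) = -150855/58712 - ½/71 = -150855/58712 - ½*1/71 = -150855/58712 - 1/142 = -10740061/4168552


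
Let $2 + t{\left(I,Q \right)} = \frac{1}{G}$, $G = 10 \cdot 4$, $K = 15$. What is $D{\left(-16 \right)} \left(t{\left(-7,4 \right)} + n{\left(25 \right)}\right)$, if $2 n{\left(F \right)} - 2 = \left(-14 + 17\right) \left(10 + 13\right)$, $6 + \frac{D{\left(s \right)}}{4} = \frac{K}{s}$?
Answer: $- \frac{148851}{160} \approx -930.32$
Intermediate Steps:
$G = 40$
$t{\left(I,Q \right)} = - \frac{79}{40}$ ($t{\left(I,Q \right)} = -2 + \frac{1}{40} = - \frac{79}{40}$)
$D{\left(s \right)} = -24 + \frac{60}{s}$ ($D{\left(s \right)} = -24 + 4 \frac{15}{s} = -24 + \frac{60}{s}$)
$n{\left(F \right)} = \frac{71}{2}$ ($n{\left(F \right)} = 1 + \frac{\left(-14 + 17\right) \left(10 + 13\right)}{2} = 1 + \frac{3 \cdot 23}{2} = 1 + \frac{1}{2} \cdot 69 = 1 + \frac{69}{2} = \frac{71}{2}$)
$D{\left(-16 \right)} \left(t{\left(-7,4 \right)} + n{\left(25 \right)}\right) = \left(-24 + \frac{60}{-16}\right) \left(- \frac{79}{40} + \frac{71}{2}\right) = \left(-24 + 60 \left(- \frac{1}{16}\right)\right) \frac{1341}{40} = \left(-24 - \frac{15}{4}\right) \frac{1341}{40} = \left(- \frac{111}{4}\right) \frac{1341}{40} = - \frac{148851}{160}$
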